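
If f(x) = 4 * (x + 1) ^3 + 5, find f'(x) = 12*x^2 + 24*x + 12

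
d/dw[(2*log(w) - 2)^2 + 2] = (8*log(w) - 8)/w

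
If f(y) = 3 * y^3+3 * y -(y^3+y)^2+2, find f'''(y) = -120*y^3 - 48*y + 18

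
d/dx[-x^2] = -2*x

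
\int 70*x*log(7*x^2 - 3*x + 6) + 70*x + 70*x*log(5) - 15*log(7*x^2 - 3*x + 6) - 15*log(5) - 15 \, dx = 5*(7*x^2 - 3*x + 6)*log(35*x^2 - 15*x + 30) + C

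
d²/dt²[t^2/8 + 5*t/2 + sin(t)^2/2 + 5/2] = cos(2*t) + 1/4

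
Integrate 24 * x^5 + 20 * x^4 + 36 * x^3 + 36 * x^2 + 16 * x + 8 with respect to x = 4*x^6 + 4*x^5 + 9*x^4 + 12*x^3 + 8*x^2 + 8*x + C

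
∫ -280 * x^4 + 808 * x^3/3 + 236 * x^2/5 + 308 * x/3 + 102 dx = -56*x^5 + 202*x^4/3 + 236*x^3/15 + 154*x^2/3 + 102*x + C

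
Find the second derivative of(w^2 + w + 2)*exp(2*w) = 4*w^2*exp(2*w) + 12*w*exp(2*w) + 14*exp(2*w)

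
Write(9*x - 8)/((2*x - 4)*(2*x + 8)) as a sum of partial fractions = 11/(6*(x + 4)) + 5/(12*(x - 2))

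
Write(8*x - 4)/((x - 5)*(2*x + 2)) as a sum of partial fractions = 1/(x + 1) + 3/(x - 5)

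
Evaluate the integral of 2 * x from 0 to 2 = 4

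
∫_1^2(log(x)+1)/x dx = (log(2) + 2)*log(2)/2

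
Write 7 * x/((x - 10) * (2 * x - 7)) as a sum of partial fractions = -49/(13*(2*x - 7)) + 70/(13*(x - 10))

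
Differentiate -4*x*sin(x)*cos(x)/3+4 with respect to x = -4*x*cos(2*x)/3 - 2*sin(2*x)/3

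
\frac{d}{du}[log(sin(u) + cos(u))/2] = 1/(2*tan(u + pi/4))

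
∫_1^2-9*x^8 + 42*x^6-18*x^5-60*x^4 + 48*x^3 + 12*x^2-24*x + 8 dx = -130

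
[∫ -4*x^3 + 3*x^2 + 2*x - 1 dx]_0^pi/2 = (-1 + pi/2)^2*(-pi^2/4 - pi/2)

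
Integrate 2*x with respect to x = x^2 + C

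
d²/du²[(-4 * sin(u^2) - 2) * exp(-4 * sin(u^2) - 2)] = 8*(32*u^2*sin(u^2)^3 - 8*u^2*sin(u^2)^2 - 34*u^2*sin(u^2) + 4*sin(u^2)*cos(u^2) + cos(u^2))*exp(-4*sin(u^2) - 2)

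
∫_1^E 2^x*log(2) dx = -2 + 2^E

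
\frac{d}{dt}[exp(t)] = exp(t)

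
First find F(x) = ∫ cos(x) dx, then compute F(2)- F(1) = -sin(1) + sin(2)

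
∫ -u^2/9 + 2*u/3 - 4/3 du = -u^3/27 + u^2/3 - 4*u/3 + C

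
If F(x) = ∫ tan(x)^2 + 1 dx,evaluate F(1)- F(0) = tan(1)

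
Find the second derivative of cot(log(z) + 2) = (1 + 2*cos(log(z) + 2)/sin(log(z) + 2))/(z^2*sin(log(z) + 2)^2)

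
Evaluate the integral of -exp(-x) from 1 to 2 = -exp(-1) + exp(-2)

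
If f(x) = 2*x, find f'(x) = 2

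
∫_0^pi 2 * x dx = pi^2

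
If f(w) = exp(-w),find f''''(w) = exp(-w)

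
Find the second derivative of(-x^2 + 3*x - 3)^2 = 12*x^2 - 36*x + 30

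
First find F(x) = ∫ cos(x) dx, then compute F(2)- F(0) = sin(2)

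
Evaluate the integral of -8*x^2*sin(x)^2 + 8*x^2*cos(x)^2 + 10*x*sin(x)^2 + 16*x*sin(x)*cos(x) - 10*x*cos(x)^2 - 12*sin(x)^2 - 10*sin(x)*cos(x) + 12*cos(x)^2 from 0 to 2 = 12*sin(4)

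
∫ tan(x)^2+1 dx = tan(x) + C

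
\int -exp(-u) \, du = exp(-u) + C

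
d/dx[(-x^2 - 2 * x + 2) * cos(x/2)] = x^2*sin(x/2)/2 + x*sin(x/2) - 2*x*cos(x/2) - sin(x/2) - 2*cos(x/2)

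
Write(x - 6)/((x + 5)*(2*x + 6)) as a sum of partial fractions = 11/(4*(x + 5)) - 9/(4*(x + 3))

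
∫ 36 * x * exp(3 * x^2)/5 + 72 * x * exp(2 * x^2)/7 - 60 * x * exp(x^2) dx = 6*(7*exp(2*x^2) + 15*exp(x^2) - 175)*exp(x^2)/35 + C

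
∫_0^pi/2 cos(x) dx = 1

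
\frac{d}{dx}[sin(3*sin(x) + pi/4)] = 3*cos(x)*cos(3*sin(x) + pi/4)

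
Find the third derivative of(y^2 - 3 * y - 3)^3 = 120*y^3 - 540*y^2 + 432*y + 162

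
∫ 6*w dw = 3*w^2 + C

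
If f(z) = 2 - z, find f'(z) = -1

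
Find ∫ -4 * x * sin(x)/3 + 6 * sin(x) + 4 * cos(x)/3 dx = (4*x/3 - 6)*cos(x) + C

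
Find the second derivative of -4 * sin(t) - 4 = 4*sin(t)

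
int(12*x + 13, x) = 6*x^2 + 13*x + C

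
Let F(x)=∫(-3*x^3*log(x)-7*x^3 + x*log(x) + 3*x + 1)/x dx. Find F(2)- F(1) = -12 - 5*log(2)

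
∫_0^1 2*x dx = 1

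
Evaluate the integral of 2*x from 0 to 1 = 1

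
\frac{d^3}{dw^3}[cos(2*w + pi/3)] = 8*sin(2*w + pi/3)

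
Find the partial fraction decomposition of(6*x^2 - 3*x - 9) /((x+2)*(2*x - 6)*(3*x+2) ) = 39/(88*(3*x + 2)) + 21/(40*(x + 2)) + 18/(55*(x - 3))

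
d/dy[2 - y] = -1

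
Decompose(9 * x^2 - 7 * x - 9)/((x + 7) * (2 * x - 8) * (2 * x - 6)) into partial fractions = 481/(440*(x + 7)) - 51/(40*(x - 3)) + 107/(44*(x - 4))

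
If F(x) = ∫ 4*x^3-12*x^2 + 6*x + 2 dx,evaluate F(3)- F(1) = 4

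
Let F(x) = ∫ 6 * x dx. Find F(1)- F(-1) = 0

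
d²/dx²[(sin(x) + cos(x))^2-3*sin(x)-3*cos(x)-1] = -4*sin(2*x) + 3*sqrt(2)*sin(x + pi/4)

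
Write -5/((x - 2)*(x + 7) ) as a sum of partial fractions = 5/(9*(x + 7)) - 5/(9*(x - 2))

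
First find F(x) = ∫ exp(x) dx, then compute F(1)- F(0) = -1 + E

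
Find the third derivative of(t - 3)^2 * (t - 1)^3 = 60*t^2 - 216*t + 180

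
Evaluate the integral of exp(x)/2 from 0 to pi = -1/2 + exp(pi)/2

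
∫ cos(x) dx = sin(x) + C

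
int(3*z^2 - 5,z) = z^3 - 5*z + C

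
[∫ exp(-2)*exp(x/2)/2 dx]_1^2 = -exp(-3/2) + exp(-1)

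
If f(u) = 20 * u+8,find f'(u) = 20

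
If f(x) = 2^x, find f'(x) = 2^x*log(2)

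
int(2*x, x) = x^2 + C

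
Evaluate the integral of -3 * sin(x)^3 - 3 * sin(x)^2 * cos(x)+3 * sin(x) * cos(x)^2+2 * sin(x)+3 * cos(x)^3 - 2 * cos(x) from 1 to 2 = -(cos(1) + sin(1))^3 - 2*sin(2) + (cos(2) + sin(2))^3 - 2*cos(2) + 2*cos(1) + 2*sin(1)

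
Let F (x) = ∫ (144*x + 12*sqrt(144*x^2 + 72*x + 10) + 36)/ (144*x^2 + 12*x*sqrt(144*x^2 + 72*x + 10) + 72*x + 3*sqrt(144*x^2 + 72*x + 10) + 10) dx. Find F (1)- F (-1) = -log(-9 + sqrt(82)) + log(15 + sqrt(226))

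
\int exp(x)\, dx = exp(x) + C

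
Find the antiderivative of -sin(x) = cos(x) + C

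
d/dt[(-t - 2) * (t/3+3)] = -2*t/3 - 11/3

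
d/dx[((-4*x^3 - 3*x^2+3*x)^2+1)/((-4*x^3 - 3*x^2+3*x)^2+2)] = (96*x^5 + 120*x^4 - 60*x^3 - 54*x^2 + 18*x)/(256*x^12 + 768*x^11 + 96*x^10 - 1296*x^9 - 351*x^8 + 972*x^7 + 118*x^6 - 228*x^5 + 21*x^4 - 72*x^3 + 36*x^2 + 4)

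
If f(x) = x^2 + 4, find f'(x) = 2*x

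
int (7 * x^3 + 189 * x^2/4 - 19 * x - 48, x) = 7*x^4/4 + 63*x^3/4 - 19*x^2/2 - 48*x + C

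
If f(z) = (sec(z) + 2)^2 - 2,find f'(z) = 2*(2 + 1/cos(z))*sin(z)/cos(z)^2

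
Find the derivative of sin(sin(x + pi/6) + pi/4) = cos(x + pi/6)*cos(sin(x + pi/6) + pi/4)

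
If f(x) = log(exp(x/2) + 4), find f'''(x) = (-exp(3*x/2) + 16*exp(x/2))/(32*exp(3*x/2) + 512*exp(x/2) + 2*exp(2*x) + 192*exp(x) + 512)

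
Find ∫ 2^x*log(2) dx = 2^x + C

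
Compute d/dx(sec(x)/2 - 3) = tan(x)*sec(x)/2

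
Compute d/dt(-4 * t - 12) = -4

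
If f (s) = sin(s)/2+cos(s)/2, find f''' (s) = sin(s)/2 - cos(s)/2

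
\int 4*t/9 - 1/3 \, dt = 2*t^2/9 - t/3 + C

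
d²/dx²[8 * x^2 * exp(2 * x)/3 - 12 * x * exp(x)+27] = 32*x^2*exp(2*x)/3 + 64*x*exp(2*x)/3 - 12*x*exp(x) + 16*exp(2*x)/3 - 24*exp(x)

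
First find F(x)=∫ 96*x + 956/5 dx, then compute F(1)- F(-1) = 1912/5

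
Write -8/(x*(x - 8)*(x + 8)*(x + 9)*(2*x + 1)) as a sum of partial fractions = -128/(4335*(2*x + 1)) - 8/(2601*(x + 9)) + 1/(240*(x + 8)) - 1/(4624*(x - 8)) + 1/(72*x)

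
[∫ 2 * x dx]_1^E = -1 + exp(2)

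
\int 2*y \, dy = y^2 + C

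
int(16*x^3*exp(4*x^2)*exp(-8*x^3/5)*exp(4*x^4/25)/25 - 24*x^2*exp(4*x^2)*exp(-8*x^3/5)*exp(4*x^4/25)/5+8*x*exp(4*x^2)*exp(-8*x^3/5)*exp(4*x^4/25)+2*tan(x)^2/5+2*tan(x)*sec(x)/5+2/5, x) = exp(4*x^2*(x - 5)^2/25) + 2*tan(x)/5 + 2*sec(x)/5 + C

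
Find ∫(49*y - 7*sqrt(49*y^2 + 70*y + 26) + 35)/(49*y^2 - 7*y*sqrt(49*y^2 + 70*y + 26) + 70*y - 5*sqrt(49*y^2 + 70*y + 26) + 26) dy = log(-7*y + sqrt((7*y + 5)^2 + 1) - 5) + C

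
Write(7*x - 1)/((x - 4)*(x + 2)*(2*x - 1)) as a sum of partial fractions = -2/(7*(2*x - 1)) - 1/(2*(x + 2)) + 9/(14*(x - 4))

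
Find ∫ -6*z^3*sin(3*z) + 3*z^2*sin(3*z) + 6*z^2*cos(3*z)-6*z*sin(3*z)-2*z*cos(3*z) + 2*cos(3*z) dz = z*(2*z^2 - z + 2)*cos(3*z) + C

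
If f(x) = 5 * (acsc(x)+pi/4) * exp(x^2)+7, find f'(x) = (20*x^3*sqrt(1 - 1/x^2)*exp(x^2)*acsc(x) + 5*pi*x^3*sqrt(1 - 1/x^2)*exp(x^2) - 10*exp(x^2))/(2*x^2*sqrt(1 - 1/x^2))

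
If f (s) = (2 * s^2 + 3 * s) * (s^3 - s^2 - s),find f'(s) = 10*s^4 + 4*s^3 - 15*s^2 - 6*s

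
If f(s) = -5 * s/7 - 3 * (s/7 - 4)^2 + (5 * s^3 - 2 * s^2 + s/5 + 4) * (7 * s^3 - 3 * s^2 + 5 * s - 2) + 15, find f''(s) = 1050*s^4 - 580*s^3 + 1944*s^2/5 + 222*s/5 - 692/49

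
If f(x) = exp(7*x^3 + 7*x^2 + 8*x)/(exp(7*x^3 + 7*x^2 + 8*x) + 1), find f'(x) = (21*x^2*exp(7*x^3 + 7*x^2 + 8*x) + 14*x*exp(7*x^3 + 7*x^2 + 8*x) + 8*exp(7*x^3 + 7*x^2 + 8*x))/(exp(16*x)*exp(14*x^2)*exp(14*x^3) + 2*exp(8*x)*exp(7*x^2)*exp(7*x^3) + 1)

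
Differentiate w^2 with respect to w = 2*w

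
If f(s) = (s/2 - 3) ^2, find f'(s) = s/2 - 3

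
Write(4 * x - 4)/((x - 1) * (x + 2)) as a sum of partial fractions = 4/(x + 2)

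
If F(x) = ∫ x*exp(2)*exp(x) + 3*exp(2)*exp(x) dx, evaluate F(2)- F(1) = -3*exp(3) + 4*exp(4)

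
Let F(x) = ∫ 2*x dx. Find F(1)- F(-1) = 0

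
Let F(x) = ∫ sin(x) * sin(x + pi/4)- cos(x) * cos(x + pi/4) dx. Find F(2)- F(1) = sin(pi/4 + 2)/2 - sin(pi/4 + 4)/2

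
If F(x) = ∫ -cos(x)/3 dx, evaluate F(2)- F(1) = -sin(2)/3 + sin(1)/3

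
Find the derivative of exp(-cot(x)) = exp(-cot(x))/sin(x)^2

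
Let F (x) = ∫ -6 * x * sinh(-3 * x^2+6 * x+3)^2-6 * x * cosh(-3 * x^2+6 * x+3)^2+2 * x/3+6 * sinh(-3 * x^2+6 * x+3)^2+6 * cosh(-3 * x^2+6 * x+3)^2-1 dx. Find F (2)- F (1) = -sinh(12)/2 + sinh(6)/2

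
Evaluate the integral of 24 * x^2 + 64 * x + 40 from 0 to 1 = 80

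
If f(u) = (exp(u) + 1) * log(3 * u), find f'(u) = (u*exp(u)*log(u) + u*exp(u)*log(3) + exp(u) + 1)/u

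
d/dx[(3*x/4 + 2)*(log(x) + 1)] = (3*x*log(x) + 6*x + 8)/(4*x)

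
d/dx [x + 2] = 1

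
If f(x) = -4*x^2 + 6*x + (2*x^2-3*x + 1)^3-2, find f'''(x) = 960*x^3 - 2160*x^2 + 1584*x - 378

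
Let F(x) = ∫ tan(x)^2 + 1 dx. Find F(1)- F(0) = tan(1)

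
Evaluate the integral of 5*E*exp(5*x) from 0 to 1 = -E + exp(6)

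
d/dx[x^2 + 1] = 2*x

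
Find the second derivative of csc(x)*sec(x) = 2*sin(x)/cos(x)^3 + 2*cos(x)/sin(x)^3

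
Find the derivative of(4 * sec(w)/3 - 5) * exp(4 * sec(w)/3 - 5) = 16*(-3 + 1/cos(w))*exp(-5)*exp(4/(3*cos(w)))*sin(w)/(9*cos(w)^2)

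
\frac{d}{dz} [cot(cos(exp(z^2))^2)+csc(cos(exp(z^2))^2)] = 4*z*exp(z^2)*sin(exp(z^2))*cos(exp(z^2))*cot(cos(exp(z^2))^2)*csc(cos(exp(z^2))^2) + 2*z*exp(z^2)*sin(2*exp(z^2)) + 2*z*exp(z^2)*sin(2*exp(z^2))/tan(cos(2*exp(z^2))/2 + 1/2)^2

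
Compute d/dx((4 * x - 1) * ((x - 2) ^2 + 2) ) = 12*x^2 - 34*x + 28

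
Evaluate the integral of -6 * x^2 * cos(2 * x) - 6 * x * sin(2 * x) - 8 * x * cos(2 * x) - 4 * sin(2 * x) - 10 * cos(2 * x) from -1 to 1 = -16*sin(2)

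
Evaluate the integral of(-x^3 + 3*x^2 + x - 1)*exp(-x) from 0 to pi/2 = (-pi/2 + pi^3/8)*exp(-pi/2)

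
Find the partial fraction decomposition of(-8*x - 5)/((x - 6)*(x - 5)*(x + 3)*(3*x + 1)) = -63/(2432*(3*x + 1)) - 19/(576*(x + 3)) + 45/(128*(x - 5)) - 53/(171*(x - 6))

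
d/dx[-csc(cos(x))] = -sin(x)*cot(cos(x))*csc(cos(x))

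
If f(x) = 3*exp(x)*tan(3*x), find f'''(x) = 3*(162*tan(3*x)^4 + 54*tan(3*x)^3 + 225*tan(3*x)^2 + 55*tan(3*x) + 63)*exp(x)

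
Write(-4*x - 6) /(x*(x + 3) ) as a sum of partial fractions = -2/(x + 3) - 2/x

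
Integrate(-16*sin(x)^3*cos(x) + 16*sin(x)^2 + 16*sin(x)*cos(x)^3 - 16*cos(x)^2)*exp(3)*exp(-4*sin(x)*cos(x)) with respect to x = (3 - 2*sin(2*x))*exp(3 - 2*sin(2*x)) + C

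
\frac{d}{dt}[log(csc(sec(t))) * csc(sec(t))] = -(log(1/sin(1/cos(t))) + 1)*sin(t)*cos(1/cos(t))/(sin(1/cos(t))^2*cos(t)^2)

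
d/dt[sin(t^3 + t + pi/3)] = (3*t^2 + 1)*cos(t^3 + t + pi/3)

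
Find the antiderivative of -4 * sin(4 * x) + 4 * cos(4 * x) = sin(4*x) + cos(4*x) + C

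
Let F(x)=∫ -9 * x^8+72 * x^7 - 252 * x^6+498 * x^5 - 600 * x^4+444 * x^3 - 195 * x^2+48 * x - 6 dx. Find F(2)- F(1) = -3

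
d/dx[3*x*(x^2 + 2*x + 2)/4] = 9*x^2/4 + 3*x + 3/2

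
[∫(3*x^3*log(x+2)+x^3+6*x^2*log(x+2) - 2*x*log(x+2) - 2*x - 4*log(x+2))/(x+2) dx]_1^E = log(3) + (-2*E + exp(3))*log(2 + E)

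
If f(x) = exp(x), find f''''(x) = exp(x)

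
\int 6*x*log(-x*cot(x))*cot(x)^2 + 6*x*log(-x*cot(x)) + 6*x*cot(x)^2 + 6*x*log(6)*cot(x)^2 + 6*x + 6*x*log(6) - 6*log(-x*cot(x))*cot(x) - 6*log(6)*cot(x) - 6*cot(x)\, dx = -6*x*log(-6*x*cot(x))*cot(x) + C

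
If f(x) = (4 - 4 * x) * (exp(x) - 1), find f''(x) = -4*x*exp(x) - 4*exp(x)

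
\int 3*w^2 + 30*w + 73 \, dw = w^3 + 15*w^2 + 73*w + C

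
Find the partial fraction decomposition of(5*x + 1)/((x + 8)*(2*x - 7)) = 37/(23*(2*x - 7)) + 39/(23*(x + 8))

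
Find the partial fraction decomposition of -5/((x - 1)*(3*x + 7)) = 3/(2*(3*x + 7)) - 1/(2*(x - 1))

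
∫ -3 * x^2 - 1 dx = -x^3 - x + C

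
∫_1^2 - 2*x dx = -3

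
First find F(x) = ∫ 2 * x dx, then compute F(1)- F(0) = 1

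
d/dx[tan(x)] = cos(x)^(-2)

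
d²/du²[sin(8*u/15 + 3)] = -64*sin(8*u/15 + 3)/225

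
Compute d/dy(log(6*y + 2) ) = 3/(3*y + 1)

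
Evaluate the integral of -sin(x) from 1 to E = cos(E) - cos(1)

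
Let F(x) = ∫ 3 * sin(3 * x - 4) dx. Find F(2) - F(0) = cos(4) - cos(2)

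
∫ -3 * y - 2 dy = -3*y^2/2 - 2*y + C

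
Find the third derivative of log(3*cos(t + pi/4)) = -2*sin(t + pi/4)/cos(t + pi/4)^3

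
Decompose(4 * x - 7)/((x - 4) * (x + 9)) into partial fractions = 43/(13*(x + 9)) + 9/(13*(x - 4))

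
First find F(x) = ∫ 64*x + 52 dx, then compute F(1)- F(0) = 84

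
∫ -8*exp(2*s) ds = -4*exp(2*s) + C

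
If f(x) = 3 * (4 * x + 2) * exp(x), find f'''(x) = 12*x*exp(x) + 42*exp(x)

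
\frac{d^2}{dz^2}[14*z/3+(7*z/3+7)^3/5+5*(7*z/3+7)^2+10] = 686*z/45 + 4508/45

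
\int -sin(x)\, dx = cos(x) + C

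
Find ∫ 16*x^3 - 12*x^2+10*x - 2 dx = 4*x^4 - 4*x^3 + 5*x^2 - 2*x + C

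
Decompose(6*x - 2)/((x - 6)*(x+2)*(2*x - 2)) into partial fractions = -7/(24*(x + 2)) - 2/(15*(x - 1)) + 17/(40*(x - 6))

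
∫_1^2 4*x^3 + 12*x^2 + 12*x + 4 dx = 65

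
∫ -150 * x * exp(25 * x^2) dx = -3*exp(25*x^2) + C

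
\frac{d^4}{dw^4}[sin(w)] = sin(w)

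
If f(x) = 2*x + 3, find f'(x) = 2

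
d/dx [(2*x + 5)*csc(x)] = -2*x*cot(x)*csc(x) - 5*cot(x)*csc(x) + 2*csc(x)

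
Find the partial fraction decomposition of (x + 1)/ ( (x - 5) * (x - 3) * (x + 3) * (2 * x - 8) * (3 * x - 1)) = -27/(6160*(3*x - 1)) - 1/(3360*(x + 3)) + 1/(48*(x - 3)) - 5/(154*(x - 4)) + 3/(224*(x - 5))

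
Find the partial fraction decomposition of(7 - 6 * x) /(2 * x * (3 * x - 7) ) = -3/(2*(3*x - 7)) - 1/(2*x)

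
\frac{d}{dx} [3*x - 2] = 3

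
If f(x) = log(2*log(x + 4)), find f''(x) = (-log(x + 4) - 1)/(x^2*log(x + 4)^2 + 8*x*log(x + 4)^2 + 16*log(x + 4)^2)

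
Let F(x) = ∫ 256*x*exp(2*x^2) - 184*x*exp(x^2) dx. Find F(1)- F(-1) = 0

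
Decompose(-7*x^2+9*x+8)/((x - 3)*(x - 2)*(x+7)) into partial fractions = -199/(45*(x + 7)) + 2/(9*(x - 2)) - 14/(5*(x - 3))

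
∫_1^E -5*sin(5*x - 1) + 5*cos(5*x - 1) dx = sqrt(2)*(cos(-5*E + pi/4 + 1) - sin(pi/4 + 4))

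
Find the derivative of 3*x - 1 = 3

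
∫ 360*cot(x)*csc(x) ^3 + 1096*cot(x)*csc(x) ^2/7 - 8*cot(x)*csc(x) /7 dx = 4*(-210*csc(x)^2 - 137*csc(x) + 2)*csc(x)/7 + C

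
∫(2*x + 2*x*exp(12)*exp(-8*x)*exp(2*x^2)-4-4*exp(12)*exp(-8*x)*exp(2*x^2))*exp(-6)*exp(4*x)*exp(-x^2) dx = 2*sinh(x^2 - 4*x + 6) + C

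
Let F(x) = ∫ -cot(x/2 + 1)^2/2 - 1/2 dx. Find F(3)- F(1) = cot(5/2) - cot(3/2)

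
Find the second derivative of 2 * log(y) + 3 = -2/y^2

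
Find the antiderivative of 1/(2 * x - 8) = log(4 - x)/2 + C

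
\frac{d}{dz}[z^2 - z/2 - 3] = 2*z - 1/2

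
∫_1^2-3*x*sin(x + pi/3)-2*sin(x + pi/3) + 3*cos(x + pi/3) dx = 8*cos(pi/3 + 2) - 5*cos(1 + pi/3)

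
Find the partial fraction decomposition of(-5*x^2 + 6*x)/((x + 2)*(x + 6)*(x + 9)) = -153/(7*(x + 9)) + 18/(x + 6) - 8/(7*(x + 2))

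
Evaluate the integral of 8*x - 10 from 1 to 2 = 2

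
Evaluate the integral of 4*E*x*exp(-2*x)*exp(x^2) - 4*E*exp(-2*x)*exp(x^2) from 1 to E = -2 + 2*exp((-1 + E)^2)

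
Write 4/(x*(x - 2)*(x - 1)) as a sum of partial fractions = -4/(x - 1) + 2/(x - 2) + 2/x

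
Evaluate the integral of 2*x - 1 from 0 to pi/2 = -pi/2 + pi^2/4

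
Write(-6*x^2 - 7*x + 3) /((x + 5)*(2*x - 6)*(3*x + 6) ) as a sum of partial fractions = -7/(9*(x + 5)) + 7/(90*(x + 2)) - 3/(10*(x - 3))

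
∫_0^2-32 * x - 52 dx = -168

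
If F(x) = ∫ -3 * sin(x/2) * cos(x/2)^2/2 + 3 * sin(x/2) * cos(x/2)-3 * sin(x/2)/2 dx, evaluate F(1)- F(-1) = 0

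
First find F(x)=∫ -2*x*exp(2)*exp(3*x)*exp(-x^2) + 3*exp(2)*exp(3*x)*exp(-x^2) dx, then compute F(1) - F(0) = -exp(2) + exp(4)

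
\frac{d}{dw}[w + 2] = 1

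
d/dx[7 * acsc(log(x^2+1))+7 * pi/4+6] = -14*x/(x^2*sqrt(1 - 1/log(x^2 + 1)^2)*log(x^2 + 1)^2 + sqrt(1 - 1/log(x^2 + 1)^2)*log(x^2 + 1)^2)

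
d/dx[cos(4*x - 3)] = -4*sin(4*x - 3)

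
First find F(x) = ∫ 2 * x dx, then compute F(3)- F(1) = 8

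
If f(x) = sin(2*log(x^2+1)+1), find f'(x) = 4*x*cos(2*log(x^2 + 1) + 1)/(x^2 + 1)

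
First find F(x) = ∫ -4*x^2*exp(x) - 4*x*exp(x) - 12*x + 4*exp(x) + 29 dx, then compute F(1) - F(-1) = 8*exp(-1) + 58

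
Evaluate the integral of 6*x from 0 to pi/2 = 3*pi^2/4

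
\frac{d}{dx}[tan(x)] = cos(x)^(-2)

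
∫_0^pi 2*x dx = pi^2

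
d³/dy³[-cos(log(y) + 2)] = (sin(log(y) + 2) - 3*cos(log(y) + 2))/y^3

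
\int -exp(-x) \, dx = exp(-x) + C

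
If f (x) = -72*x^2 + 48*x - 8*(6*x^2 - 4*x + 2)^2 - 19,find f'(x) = -1152*x^3 + 1152*x^2 - 784*x + 176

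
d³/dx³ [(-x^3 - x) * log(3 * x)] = (-6*x^2*log(x) - 11*x^2 - 6*x^2*log(3) + 1)/x^2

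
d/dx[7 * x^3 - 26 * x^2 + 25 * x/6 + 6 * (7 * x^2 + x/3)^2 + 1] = 1176*x^3 + 105*x^2 - 152*x/3 + 25/6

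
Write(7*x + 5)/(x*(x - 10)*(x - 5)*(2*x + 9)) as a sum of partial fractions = 212/(4959*(2*x + 9)) - 8/(95*(x - 5)) + 3/(58*(x - 10)) + 1/(90*x)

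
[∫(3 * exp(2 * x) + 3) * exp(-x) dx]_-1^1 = -6*exp(-1) + 6*E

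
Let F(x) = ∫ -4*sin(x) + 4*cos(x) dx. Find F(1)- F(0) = -4 + 4*cos(1) + 4*sin(1)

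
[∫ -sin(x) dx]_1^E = cos(E) - cos(1)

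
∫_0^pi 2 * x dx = pi^2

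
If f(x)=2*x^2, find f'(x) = 4*x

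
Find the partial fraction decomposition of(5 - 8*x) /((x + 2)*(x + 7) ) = -61/(5*(x + 7)) + 21/(5*(x + 2))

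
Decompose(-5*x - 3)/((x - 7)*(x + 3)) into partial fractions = -6/(5*(x + 3)) - 19/(5*(x - 7))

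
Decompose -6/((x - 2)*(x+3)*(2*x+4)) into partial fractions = -3/(5*(x + 3)) + 3/(4*(x + 2)) - 3/(20*(x - 2))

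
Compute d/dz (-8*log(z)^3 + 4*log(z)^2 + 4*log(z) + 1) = (-24*log(z)^2 + 8*log(z) + 4)/z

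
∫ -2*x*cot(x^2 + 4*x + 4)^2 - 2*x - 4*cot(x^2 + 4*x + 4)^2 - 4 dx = cot((x + 2)^2) + C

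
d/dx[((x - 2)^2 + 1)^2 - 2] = 4*x^3 - 24*x^2 + 52*x - 40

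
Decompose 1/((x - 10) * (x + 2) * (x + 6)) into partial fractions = 1/(64*(x + 6)) - 1/(48*(x + 2)) + 1/(192*(x - 10))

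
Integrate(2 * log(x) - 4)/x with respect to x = (log(x) - 2)^2 + C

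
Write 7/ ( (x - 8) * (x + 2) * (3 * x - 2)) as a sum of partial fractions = -63/(176*(3*x - 2)) + 7/(80*(x + 2)) + 7/(220*(x - 8))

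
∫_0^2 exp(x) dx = -1 + exp(2)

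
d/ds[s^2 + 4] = 2*s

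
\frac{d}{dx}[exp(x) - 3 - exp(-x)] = (exp(2*x) + 1)*exp(-x)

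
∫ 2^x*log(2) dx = 2^x + C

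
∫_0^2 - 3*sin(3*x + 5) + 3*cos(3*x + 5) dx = sin(11) - cos(5) + cos(11) - sin(5)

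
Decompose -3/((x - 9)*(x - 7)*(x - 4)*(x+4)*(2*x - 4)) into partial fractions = -1/(4576*(x + 4)) + 1/(280*(x - 2)) - 1/(160*(x - 4)) + 1/(220*(x - 7)) - 3/(1820*(x - 9))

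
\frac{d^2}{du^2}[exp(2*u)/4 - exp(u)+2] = exp(2*u) - exp(u)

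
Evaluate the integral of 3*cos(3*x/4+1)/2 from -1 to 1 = -2*sin(1/4) + 2*sin(7/4)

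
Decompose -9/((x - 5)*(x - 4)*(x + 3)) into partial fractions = -9/(56*(x + 3)) + 9/(7*(x - 4)) - 9/(8*(x - 5))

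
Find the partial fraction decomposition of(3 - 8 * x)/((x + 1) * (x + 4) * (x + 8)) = 67/(28*(x + 8)) - 35/(12*(x + 4)) + 11/(21*(x + 1))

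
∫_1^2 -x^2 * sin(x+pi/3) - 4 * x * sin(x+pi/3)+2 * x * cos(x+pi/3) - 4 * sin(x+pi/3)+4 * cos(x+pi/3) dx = 16*cos(pi/3 + 2) - 9*cos(1 + pi/3)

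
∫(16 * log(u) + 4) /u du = 4*(2*log(u) + 1)*log(u) + C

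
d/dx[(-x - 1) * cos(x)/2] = x*sin(x)/2 + sin(x)/2 - cos(x)/2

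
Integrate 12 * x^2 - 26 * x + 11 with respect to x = 4*x^3 - 13*x^2 + 11*x + C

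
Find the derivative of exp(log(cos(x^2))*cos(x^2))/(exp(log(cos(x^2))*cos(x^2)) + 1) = -2*x*(log(cos(x^2)) + 1)*exp(log(cos(x^2))*cos(x^2))*sin(x^2)/(exp(log(cos(x^2))*cos(x^2)) + 1)^2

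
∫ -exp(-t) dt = exp(-t) + C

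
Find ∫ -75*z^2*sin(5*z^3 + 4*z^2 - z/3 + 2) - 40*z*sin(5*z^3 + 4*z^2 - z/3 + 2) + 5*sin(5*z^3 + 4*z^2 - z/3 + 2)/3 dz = 5*cos(5*z^3 + 4*z^2 - z/3 + 2) + C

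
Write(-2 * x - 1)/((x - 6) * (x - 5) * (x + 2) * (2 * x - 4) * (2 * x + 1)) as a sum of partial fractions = 1/(448*(x + 2)) - 1/(96*(x - 2)) + 1/(42*(x - 5)) - 1/(64*(x - 6))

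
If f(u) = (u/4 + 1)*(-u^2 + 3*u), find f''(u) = -3*u/2 - 1/2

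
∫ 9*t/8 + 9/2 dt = 9*t^2/16 + 9*t/2 + C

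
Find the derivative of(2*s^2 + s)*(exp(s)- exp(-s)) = (2*s^2*exp(2*s) + 2*s^2 + 5*s*exp(2*s) - 3*s + exp(2*s) - 1)*exp(-s)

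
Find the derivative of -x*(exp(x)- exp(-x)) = (-x*exp(2*x) - x - exp(2*x) + 1)*exp(-x)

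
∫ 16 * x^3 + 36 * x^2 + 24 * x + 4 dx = 4*x^4 + 12*x^3 + 12*x^2 + 4*x + C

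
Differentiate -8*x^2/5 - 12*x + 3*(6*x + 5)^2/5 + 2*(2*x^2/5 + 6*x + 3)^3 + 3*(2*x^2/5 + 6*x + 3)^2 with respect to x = 96*x^5/125 + 144*x^4/5 + 8976*x^3/25 + 7992*x^2/5 + 8048*x/5 + 456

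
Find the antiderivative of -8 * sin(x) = 8*cos(x) + C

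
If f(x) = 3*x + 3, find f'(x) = 3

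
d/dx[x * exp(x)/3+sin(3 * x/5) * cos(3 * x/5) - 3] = x*exp(x)/3 + exp(x)/3 + 3*cos(6*x/5)/5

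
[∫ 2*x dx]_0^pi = pi^2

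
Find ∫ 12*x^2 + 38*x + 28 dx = 4*x^3 + 19*x^2 + 28*x + C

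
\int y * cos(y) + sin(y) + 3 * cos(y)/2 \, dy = (y + 3/2)*sin(y) + C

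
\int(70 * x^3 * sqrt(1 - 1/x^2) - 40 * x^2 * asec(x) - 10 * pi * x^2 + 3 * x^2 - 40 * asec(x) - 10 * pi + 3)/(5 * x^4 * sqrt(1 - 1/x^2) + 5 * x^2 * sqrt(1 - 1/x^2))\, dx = -(4*asec(x) + pi)^2/4 + 7*log(x^2 + 1) + 3*asec(x)/5 + C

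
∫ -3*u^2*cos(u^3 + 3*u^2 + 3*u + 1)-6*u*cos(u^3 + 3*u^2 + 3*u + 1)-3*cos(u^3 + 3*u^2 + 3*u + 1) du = -sin((u + 1)^3) + C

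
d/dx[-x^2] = -2*x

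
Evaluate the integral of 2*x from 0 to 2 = 4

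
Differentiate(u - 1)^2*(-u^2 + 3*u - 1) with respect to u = -4*u^3 + 15*u^2 - 16*u + 5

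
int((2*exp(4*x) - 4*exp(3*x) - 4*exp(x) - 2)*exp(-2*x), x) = ((exp(x) - 2)*exp(x) - 1)^2*exp(-2*x) + C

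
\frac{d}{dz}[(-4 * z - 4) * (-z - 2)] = 8*z + 12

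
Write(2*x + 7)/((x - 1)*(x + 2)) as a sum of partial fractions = -1/(x + 2) + 3/(x - 1)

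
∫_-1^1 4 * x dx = 0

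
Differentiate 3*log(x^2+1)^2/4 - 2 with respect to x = 3*x*log(x^2 + 1)/(x^2 + 1)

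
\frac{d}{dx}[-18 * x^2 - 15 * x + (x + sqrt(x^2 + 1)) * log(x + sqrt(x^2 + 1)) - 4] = (-36*x*sqrt(x^2 + 1) + x*log(x + sqrt(x^2 + 1)) + x + sqrt(x^2 + 1)*log(x + sqrt(x^2 + 1)) - 14*sqrt(x^2 + 1))/sqrt(x^2 + 1)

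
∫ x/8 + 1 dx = x^2/16 + x + C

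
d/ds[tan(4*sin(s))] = 4*cos(s)/cos(4*sin(s))^2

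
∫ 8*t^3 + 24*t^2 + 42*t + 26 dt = 2*t^4 + 8*t^3 + 21*t^2 + 26*t + C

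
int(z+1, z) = z^2/2 + z + C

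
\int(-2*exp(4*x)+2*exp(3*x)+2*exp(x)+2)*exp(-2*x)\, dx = 4*sinh(x) - 2*cosh(2*x) + C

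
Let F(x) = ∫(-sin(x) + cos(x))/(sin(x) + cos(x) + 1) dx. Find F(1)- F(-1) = -log(-sin(1) + cos(1) + 1) + log(cos(1) + sin(1) + 1)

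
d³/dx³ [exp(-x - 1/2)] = -exp(-x - 1/2)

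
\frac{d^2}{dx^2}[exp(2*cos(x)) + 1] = 2*(-cos(x) - cos(2*x) + 1)*exp(2*cos(x))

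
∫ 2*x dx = x^2 + C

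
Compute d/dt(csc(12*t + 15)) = -12*cot(12*t + 15)*csc(12*t + 15)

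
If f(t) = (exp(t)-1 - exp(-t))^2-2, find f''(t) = (4*exp(4*t) - 2*exp(3*t) + 2*exp(t) + 4)*exp(-2*t)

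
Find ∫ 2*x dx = x^2 + C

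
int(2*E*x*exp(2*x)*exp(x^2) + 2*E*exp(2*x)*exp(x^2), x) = exp((x + 1)^2) + C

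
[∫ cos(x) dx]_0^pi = 0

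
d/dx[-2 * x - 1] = -2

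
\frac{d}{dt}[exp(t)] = exp(t)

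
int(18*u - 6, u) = 9*u^2 - 6*u + C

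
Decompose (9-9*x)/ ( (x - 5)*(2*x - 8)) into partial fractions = 27/(2*(x - 4)) - 18/(x - 5)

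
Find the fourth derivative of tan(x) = 24*tan(x)^5 + 40*tan(x)^3 + 16*tan(x)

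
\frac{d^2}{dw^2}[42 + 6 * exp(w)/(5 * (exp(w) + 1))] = (-6*exp(2*w) + 6*exp(w))/(5*exp(3*w) + 15*exp(2*w) + 15*exp(w) + 5)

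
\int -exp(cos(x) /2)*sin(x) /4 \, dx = exp(cos(x)/2)/2 + C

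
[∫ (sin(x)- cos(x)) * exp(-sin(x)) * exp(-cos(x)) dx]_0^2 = -exp(-1) + exp(-sin(2) - cos(2))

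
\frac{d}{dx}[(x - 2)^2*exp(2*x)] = 2*x^2*exp(2*x) - 6*x*exp(2*x) + 4*exp(2*x)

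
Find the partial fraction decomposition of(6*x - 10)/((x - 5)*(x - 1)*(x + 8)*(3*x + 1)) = -81/(368*(3*x + 1)) + 58/(2691*(x + 8)) + 1/(36*(x - 1)) + 5/(208*(x - 5))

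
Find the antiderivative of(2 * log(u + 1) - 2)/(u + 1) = (log(u + 1) - 1)^2 + C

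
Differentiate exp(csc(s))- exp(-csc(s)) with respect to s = -(exp(2/sin(s)) + 1)*exp(-csc(s))*cos(s)/sin(s)^2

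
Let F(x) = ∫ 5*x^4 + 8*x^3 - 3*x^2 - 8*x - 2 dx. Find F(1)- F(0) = -4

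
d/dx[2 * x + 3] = 2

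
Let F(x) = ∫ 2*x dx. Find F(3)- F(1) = 8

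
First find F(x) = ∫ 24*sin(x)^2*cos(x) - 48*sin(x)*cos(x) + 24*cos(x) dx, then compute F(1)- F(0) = 8*(-1 + sin(1))^3 + 8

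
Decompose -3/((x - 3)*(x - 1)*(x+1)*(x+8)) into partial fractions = 1/(231*(x + 8)) - 3/(56*(x + 1)) + 1/(12*(x - 1)) - 3/(88*(x - 3))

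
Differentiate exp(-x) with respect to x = -exp(-x)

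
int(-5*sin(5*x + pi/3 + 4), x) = cos(5*x + pi/3 + 4) + C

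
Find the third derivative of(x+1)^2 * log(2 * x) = (2*x^2 - 2*x + 2)/x^3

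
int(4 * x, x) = 2*x^2 + C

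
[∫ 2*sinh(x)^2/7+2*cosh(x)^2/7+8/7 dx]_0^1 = sinh(2)/7 + 8/7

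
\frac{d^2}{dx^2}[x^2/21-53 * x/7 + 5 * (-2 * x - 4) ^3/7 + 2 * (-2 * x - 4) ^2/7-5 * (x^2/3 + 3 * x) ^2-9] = -20*x^2/3 - 660*x/7 - 3280/21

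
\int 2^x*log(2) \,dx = 2^x + C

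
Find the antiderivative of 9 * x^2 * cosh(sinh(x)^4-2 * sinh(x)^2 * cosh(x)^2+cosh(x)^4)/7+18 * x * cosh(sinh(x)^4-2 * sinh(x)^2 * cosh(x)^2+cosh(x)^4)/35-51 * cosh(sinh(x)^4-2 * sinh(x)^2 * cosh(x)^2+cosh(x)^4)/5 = 3*x^3*cosh(1)/7 + 9*x^2*cosh(1)/35 - 51*x*cosh(1)/5 + C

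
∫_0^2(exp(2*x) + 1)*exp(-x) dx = -exp(-2) + exp(2)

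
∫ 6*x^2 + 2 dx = 2*x^3 + 2*x + C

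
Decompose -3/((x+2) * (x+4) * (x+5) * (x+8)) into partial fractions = 1/(24*(x + 8)) - 1/(3*(x + 5)) + 3/(8*(x + 4)) - 1/(12*(x + 2))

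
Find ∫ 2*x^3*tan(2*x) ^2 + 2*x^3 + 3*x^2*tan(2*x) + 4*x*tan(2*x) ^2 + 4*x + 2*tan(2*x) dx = x*(x^2 + 2)*tan(2*x) + C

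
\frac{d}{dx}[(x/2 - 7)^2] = x/2 - 7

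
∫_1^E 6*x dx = -3 + 3*exp(2)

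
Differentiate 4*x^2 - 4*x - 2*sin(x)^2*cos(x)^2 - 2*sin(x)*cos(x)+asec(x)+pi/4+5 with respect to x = (8*x^3*sqrt(1 - 1/x^2) + 2*x^2*sqrt(1 - 1/x^2)*sin(2*x) - x^2*sqrt(1 - 1/x^2)*sin(4*x) - 2*sqrt(2)*x^2*sqrt(1 - 1/x^2)*sin(2*x + pi/4) - 4*x^2*sqrt(1 - 1/x^2) + 1)/(x^2*sqrt(1 - 1/x^2))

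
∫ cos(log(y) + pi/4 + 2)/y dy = sin(log(y) + pi/4 + 2) + C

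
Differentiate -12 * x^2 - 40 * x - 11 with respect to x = -24*x - 40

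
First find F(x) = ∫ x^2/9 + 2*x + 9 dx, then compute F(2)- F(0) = 602/27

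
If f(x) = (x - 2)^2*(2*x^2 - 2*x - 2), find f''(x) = 24*x^2 - 60*x + 28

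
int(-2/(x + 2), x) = -2*log(x + 2) + C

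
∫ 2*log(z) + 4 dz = 2*z*(log(z) + 1) + C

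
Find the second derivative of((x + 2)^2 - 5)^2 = 12*x^2 + 48*x + 28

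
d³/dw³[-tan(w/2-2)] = -3*tan(w/2 - 2)^4/4 - tan(w/2 - 2)^2 - 1/4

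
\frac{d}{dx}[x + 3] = 1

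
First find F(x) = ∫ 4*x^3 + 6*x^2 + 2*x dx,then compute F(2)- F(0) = 36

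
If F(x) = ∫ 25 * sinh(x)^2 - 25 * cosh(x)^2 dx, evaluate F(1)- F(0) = -25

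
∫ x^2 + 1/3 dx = x^3/3 + x/3 + C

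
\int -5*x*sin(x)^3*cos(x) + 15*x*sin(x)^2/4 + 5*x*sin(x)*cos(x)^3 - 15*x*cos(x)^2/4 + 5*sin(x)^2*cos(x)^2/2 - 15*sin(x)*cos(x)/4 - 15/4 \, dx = -5*x*(6*sin(2*x) + cos(4*x) + 11)/16 + C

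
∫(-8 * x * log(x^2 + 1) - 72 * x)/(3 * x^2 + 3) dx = 2*(-log(x^2 + 1) - 18)*log(x^2 + 1)/3 + C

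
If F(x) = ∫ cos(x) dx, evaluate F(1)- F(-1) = 2*sin(1)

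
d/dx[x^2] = 2*x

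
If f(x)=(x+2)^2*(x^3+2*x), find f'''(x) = 60*x^2 + 96*x + 36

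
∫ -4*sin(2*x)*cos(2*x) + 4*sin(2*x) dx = 4*sin(x)^4 + C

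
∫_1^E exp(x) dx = -E + exp(E)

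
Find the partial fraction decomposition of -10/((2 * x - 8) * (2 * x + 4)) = 5/(12*(x + 2)) - 5/(12*(x - 4))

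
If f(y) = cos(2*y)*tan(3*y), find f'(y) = -2*sin(2*y)*tan(3*y) + 3*cos(2*y)/cos(3*y)^2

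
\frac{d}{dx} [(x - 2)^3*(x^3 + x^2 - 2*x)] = 6*x^5 - 25*x^4 + 16*x^3 + 48*x^2 - 64*x + 16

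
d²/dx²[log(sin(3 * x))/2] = -9/(2*sin(3*x)^2)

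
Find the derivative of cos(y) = -sin(y)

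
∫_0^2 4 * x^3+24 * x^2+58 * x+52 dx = 300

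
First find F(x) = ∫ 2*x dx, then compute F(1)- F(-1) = 0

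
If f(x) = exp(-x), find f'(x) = -exp(-x)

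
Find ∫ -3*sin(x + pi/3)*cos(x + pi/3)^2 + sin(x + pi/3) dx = cos(x + pi/3)^3 - cos(x + pi/3) + C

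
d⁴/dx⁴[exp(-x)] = exp(-x)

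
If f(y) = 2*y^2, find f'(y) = 4*y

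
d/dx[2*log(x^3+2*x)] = (6*x^2 + 4)/(x^3 + 2*x)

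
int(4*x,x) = 2*x^2 + C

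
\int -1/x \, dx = -log(x) + C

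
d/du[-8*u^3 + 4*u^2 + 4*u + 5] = -24*u^2 + 8*u + 4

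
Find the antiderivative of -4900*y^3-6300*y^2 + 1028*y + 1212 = -1225*y^4 - 2100*y^3 + 514*y^2 + 1212*y + C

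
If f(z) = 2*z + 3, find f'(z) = 2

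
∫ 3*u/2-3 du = 3*u^2/4 - 3*u + C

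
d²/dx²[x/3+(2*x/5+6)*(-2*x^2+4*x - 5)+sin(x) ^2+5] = -24*x/5 + 2*cos(2*x) - 104/5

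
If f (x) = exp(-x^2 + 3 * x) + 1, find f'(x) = -2*x*exp(-x^2 + 3*x) + 3*exp(-x^2 + 3*x)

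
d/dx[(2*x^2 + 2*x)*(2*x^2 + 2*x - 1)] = 16*x^3 + 24*x^2 + 4*x - 2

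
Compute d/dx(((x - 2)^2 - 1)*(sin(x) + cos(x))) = sqrt(2)*x^2*cos(x + pi/4) + 6*x*sin(x) - 2*x*cos(x) - 7*sin(x) - cos(x)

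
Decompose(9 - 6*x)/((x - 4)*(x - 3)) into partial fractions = 9/(x - 3) - 15/(x - 4)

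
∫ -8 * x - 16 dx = -4*x^2 - 16*x + C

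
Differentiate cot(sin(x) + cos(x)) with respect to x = -sqrt(2)*cos(x + pi/4)/sin(sqrt(2)*sin(x + pi/4))^2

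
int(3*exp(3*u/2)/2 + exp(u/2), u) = (exp(u) + 2)*exp(u/2) + C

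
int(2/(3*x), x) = 2*log(x)/3 + C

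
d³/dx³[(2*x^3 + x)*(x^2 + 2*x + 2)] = 120*x^2 + 96*x + 30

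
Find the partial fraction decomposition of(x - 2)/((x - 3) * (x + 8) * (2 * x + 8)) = -5/(44*(x + 8)) + 3/(28*(x + 4)) + 1/(154*(x - 3))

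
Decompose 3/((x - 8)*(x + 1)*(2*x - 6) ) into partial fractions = 1/(24*(x + 1)) - 3/(40*(x - 3)) + 1/(30*(x - 8))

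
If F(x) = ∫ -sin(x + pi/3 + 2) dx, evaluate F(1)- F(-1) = cos(pi/3 + 3) - cos(1 + pi/3)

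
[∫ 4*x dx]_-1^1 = 0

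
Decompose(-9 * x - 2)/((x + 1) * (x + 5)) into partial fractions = -43/(4*(x + 5)) + 7/(4*(x + 1))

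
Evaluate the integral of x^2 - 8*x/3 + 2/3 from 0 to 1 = -1/3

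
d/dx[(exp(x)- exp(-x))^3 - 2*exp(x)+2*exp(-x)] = (3*exp(6*x) - 5*exp(4*x) - 5*exp(2*x) + 3)*exp(-3*x)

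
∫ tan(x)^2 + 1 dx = tan(x) + C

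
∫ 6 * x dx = 3*x^2 + C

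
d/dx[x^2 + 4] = 2*x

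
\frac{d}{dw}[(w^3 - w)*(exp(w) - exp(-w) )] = (w^3*exp(2*w) + w^3 + 3*w^2*exp(2*w) - 3*w^2 - w*exp(2*w) - w - exp(2*w) + 1)*exp(-w)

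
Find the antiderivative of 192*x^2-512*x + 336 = 64*x^3 - 256*x^2 + 336*x + C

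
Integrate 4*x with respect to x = 2*x^2 + C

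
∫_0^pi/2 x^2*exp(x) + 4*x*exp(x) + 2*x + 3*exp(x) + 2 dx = -2 + (1 + pi/2)^2*(1 + exp(pi/2))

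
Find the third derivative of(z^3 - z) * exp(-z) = (-z^3 + 9*z^2 - 17*z + 3)*exp(-z)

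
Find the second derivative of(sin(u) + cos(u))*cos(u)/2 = -sqrt(2)*sin(2*u + pi/4)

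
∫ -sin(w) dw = cos(w) + C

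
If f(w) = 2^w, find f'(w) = 2^w*log(2)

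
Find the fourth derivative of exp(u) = exp(u)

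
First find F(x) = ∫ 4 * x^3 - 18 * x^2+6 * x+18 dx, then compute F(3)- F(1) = -16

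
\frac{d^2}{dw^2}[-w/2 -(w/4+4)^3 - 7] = -3*w/32 - 3/2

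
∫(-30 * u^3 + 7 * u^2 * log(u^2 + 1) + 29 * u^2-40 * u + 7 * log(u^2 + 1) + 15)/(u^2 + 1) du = -15*u^2 + 15*u + (7*u - 5)*log(u^2 + 1) + C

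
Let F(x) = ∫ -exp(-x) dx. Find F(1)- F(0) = -1 + exp(-1)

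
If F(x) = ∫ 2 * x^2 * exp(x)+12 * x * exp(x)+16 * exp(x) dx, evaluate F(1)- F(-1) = -2*exp(-1) + 18*E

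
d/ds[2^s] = 2^s*log(2)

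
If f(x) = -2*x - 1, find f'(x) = -2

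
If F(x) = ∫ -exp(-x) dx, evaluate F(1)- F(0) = -1 + exp(-1)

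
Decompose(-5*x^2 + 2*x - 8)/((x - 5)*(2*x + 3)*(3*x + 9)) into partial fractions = 89/(117*(2*x + 3)) - 59/(72*(x + 3)) - 41/(104*(x - 5))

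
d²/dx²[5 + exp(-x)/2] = exp(-x)/2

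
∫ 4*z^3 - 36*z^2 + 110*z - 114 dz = z^4 - 12*z^3 + 55*z^2 - 114*z + C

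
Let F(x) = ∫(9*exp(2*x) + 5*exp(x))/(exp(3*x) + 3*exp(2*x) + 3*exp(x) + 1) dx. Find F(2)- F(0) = -(-4*exp(4) + 3 + exp(2))/(1 + exp(2))^2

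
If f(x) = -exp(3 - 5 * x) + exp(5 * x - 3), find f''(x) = (25*exp(10*x - 6) - 25)*exp(3 - 5*x)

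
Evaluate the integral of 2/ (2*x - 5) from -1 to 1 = -log(21) + log(9)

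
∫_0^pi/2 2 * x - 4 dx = -4 + (-2 + pi/2)^2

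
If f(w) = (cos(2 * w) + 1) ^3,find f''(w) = -288*cos(w)^6 + 240*cos(w)^4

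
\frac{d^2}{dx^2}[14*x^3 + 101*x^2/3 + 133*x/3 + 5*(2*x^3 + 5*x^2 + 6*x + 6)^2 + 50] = 600*x^4 + 2000*x^3 + 2940*x^2 + 2604*x + 3082/3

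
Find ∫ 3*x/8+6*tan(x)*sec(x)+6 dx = 3*x^2/16 + 6*x + 6/cos(x) + C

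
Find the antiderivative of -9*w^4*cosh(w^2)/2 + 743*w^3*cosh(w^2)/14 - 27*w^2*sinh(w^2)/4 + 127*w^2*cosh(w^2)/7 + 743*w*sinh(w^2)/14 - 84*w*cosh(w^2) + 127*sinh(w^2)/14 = -(w - 12)*(63*w^2 + 13*w - 98)*sinh(w^2)/28 + C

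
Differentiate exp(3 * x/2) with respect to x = 3*exp(3*x/2)/2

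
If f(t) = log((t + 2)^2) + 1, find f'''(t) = 4/(t^3 + 6*t^2 + 12*t + 8)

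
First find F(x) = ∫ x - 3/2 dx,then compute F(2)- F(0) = -1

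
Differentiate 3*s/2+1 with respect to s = 3/2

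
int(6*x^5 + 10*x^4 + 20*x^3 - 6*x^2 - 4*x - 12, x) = x^6 + 2*x^5 + 5*x^4 - 2*x^3 - 2*x^2 - 12*x + C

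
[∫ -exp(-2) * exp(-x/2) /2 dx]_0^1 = -exp(-2) + exp(-5/2)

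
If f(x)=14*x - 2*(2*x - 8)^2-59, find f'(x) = 78 - 16*x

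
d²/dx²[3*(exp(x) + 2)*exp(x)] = 12*exp(2*x) + 6*exp(x)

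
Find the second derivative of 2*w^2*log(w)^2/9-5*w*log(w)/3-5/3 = (4*w*log(w)^2 + 12*w*log(w) + 4*w - 15)/(9*w)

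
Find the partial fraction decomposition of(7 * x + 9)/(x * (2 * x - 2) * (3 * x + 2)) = 39/(20*(3*x + 2)) + 8/(5*(x - 1)) - 9/(4*x)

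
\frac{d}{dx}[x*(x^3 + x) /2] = 2*x^3 + x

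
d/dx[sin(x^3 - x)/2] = (3*x^2 - 1)*cos(x*(x^2 - 1))/2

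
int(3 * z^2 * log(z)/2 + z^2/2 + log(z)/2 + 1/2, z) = z*(z^2 + 1)*log(z)/2 + C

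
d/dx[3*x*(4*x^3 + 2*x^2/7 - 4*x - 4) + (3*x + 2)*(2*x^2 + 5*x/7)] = 48*x^3 + 144*x^2/7 - 82*x/7 - 74/7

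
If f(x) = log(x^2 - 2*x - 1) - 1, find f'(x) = (2*x - 2)/(x^2 - 2*x - 1)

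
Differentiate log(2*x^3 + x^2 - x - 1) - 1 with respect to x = (6*x^2 + 2*x - 1)/(2*x^3 + x^2 - x - 1)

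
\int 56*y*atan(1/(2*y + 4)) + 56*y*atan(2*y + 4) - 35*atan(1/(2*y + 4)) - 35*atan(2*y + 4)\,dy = 7*(atan(1/(2*(y + 2))) + atan(2*y + 4))*(4*y^2 - 5*y + 3) + C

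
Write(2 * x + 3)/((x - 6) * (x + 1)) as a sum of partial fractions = -1/(7*(x + 1)) + 15/(7*(x - 6))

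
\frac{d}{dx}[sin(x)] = cos(x)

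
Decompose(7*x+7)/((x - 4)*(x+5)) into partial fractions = 28/(9*(x + 5)) + 35/(9*(x - 4))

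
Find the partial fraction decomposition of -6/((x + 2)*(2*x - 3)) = -12/(7*(2*x - 3)) + 6/(7*(x + 2))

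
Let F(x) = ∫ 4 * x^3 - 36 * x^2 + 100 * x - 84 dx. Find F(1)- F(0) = -45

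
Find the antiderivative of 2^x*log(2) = 2^x + C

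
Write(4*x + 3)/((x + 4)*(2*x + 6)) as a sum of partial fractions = 13/(2*(x + 4)) - 9/(2*(x + 3))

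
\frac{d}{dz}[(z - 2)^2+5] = 2*z - 4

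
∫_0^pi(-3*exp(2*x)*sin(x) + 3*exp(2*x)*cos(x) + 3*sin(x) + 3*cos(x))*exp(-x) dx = -3*exp(pi) + 3*exp(-pi)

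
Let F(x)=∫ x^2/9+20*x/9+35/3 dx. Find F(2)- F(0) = 758/27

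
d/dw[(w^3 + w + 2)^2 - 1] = 6*w^5 + 8*w^3 + 12*w^2 + 2*w + 4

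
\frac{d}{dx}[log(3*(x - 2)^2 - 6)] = (2*x - 4)/(x^2 - 4*x + 2)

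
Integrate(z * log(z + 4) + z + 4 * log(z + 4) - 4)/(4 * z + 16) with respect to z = (z - 4)*log(z + 4)/4 + C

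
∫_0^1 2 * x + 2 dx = 3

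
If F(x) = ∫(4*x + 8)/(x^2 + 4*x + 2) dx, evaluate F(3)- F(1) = -2*log(7) + 2*log(23)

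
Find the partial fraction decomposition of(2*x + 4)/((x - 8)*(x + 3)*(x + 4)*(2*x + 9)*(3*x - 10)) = -216/(68761*(3*x - 10)) - 16/(705*(2*x + 9)) + 1/(66*(x + 4)) - 2/(627*(x + 3)) + 1/(2310*(x - 8))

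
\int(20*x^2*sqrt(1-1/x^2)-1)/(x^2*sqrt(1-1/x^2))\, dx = 20*x + acsc(x) + C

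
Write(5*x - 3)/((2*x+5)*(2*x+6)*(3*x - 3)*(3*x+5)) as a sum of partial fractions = 51/(160*(3*x + 5)) - 62/(105*(2*x + 5)) + 3/(16*(x + 3)) + 1/(672*(x - 1))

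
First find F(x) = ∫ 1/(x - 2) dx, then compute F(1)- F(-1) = -log(6) + log(2)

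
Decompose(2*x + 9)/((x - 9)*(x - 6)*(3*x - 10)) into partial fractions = 141/(136*(3*x - 10)) - 7/(8*(x - 6)) + 9/(17*(x - 9))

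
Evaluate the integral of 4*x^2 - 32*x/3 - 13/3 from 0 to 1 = -25/3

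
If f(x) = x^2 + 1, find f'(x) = 2*x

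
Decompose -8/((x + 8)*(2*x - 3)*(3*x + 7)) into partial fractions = 72/(391*(3*x + 7)) - 32/(437*(2*x - 3)) - 8/(323*(x + 8))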